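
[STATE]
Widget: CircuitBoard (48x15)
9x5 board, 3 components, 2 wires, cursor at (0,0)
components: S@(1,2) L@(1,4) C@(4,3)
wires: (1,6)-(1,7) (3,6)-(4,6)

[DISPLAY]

   0 1 2 3 4 5 6 7 8                            
0  [.]                                          
                                                
1           S       L       · ─ ·               
                                                
2                                               
                                                
3                           ·                   
                            │                   
4               C           ·                   
Cursor: (0,0)                                   
                                                
                                                
                                                
                                                


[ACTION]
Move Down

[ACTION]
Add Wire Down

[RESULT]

   0 1 2 3 4 5 6 7 8                            
0                                               
                                                
1  [.]      S       L       · ─ ·               
    │                                           
2   ·                                           
                                                
3                           ·                   
                            │                   
4               C           ·                   
Cursor: (1,0)                                   
                                                
                                                
                                                
                                                


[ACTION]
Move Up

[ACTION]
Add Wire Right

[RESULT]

   0 1 2 3 4 5 6 7 8                            
0  [.]─ ·                                       
                                                
1   ·       S       L       · ─ ·               
    │                                           
2   ·                                           
                                                
3                           ·                   
                            │                   
4               C           ·                   
Cursor: (0,0)                                   
                                                
                                                
                                                
                                                


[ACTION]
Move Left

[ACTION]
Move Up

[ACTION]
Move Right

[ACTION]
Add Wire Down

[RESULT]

   0 1 2 3 4 5 6 7 8                            
0   · ─[.]                                      
        │                                       
1   ·   ·   S       L       · ─ ·               
    │                                           
2   ·                                           
                                                
3                           ·                   
                            │                   
4               C           ·                   
Cursor: (0,1)                                   
                                                
                                                
                                                
                                                


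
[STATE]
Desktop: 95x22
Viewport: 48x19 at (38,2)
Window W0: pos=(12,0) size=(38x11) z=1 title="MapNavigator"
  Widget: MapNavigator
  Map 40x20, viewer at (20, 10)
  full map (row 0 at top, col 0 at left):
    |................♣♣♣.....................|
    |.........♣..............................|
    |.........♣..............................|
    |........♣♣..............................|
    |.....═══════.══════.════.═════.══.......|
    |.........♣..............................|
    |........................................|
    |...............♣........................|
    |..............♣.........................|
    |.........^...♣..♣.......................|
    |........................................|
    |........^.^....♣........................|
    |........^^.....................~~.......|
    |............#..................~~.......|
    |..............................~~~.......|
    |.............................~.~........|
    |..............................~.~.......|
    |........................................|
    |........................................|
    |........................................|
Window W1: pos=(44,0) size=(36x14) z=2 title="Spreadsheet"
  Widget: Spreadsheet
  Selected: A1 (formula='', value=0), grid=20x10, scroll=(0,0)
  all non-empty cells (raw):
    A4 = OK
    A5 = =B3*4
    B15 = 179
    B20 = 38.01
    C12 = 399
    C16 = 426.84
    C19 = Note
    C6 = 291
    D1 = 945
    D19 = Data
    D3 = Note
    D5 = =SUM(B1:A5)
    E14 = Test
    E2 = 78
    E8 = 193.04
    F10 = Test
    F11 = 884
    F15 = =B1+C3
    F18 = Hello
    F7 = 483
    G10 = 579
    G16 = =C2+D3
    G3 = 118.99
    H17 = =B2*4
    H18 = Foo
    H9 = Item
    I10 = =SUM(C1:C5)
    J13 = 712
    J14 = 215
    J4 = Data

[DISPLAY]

──────┠──────────────────────────────────┨      
......┃A1:                               ┃      
......┃       A       B       C       D  ┃      
......┃----------------------------------┃      
......┃  1      [0]       0       0     9┃      
......┃  2        0       0       0      ┃      
....~~┃  3        0       0       0Note  ┃      
....~~┃  4 OK             0       0      ┃      
━━━━━━┃  5        0       0       0      ┃      
      ┃  6        0       0     291      ┃      
      ┃  7        0       0       0      ┃      
      ┗━━━━━━━━━━━━━━━━━━━━━━━━━━━━━━━━━━┛      
                                                
                                                
                                                
                                                
                                                
                                                
                                                


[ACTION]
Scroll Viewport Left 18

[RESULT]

────────────────────────┠───────────────────────
......♣.................┃A1:                    
.....♣..................┃       A       B       
^...♣..♣................┃-----------------------
...........@............┃  1      [0]       0   
.^....♣.................┃  2        0       0   
^.....................~~┃  3        0       0   
...#..................~~┃  4 OK             0   
━━━━━━━━━━━━━━━━━━━━━━━━┃  5        0       0   
                        ┃  6        0       0   
                        ┃  7        0       0   
                        ┗━━━━━━━━━━━━━━━━━━━━━━━
                                                
                                                
                                                
                                                
                                                
                                                
                                                


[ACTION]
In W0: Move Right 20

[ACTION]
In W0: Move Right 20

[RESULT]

────────────────────────┠───────────────────────
............            ┃A1:                    
............            ┃       A       B       
............            ┃-----------------------
...........@            ┃  1      [0]       0   
............            ┃  2        0       0   
...~~.......            ┃  3        0       0   
...~~.......            ┃  4 OK             0   
━━━━━━━━━━━━━━━━━━━━━━━━┃  5        0       0   
                        ┃  6        0       0   
                        ┃  7        0       0   
                        ┗━━━━━━━━━━━━━━━━━━━━━━━
                                                
                                                
                                                
                                                
                                                
                                                
                                                


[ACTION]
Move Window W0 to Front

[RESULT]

─────────────────────────────┨──────────────────
............                 ┃                  
............                 ┃  A       B       
............                 ┃------------------
...........@                 ┃    [0]       0   
............                 ┃      0       0   
...~~.......                 ┃      0       0   
...~~.......                 ┃K             0   
━━━━━━━━━━━━━━━━━━━━━━━━━━━━━┛      0       0   
                        ┃  6        0       0   
                        ┃  7        0       0   
                        ┗━━━━━━━━━━━━━━━━━━━━━━━
                                                
                                                
                                                
                                                
                                                
                                                
                                                


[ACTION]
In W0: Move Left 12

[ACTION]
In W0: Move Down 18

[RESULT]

─────────────────────────────┨──────────────────
..............~.~.......     ┃                  
........................     ┃  A       B       
........................     ┃------------------
...........@............     ┃    [0]       0   
                             ┃      0       0   
                             ┃      0       0   
                             ┃K             0   
━━━━━━━━━━━━━━━━━━━━━━━━━━━━━┛      0       0   
                        ┃  6        0       0   
                        ┃  7        0       0   
                        ┗━━━━━━━━━━━━━━━━━━━━━━━
                                                
                                                
                                                
                                                
                                                
                                                
                                                


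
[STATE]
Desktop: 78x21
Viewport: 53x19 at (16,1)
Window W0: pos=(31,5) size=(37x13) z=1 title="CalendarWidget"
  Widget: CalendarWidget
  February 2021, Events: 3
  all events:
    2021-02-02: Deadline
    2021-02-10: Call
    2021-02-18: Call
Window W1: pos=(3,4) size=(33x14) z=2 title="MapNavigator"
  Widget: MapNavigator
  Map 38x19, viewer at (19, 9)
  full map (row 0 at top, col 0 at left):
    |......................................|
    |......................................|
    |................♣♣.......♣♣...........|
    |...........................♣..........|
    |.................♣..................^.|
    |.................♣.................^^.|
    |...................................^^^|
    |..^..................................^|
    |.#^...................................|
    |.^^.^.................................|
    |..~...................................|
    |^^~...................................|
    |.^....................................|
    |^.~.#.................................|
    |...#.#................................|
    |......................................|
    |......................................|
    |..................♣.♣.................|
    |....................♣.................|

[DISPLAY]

                                                     
                                                     
                                                     
━━━━━━━━━━━━━━━━━━━┓                                 
r                  ┃━━━━━━━━━━━━━━━━━━━━━━━━━━━━━━━┓ 
───────────────────┨endarWidget                    ┃ 
.♣.................┃───────────────────────────────┨ 
.♣.................┃       February 2021           ┃ 
...................┃u We Th Fr Sa Su               ┃ 
...................┃2*  3  4  5  6  7              ┃ 
...................┃9 10* 11 12 13 14              ┃ 
...@...............┃6 17 18* 19 20 21              ┃ 
...................┃3 24 25 26 27 28               ┃ 
...................┃                               ┃ 
...................┃                               ┃ 
...................┃                               ┃ 
━━━━━━━━━━━━━━━━━━━┛━━━━━━━━━━━━━━━━━━━━━━━━━━━━━━━┛ 
                                                     
                                                     


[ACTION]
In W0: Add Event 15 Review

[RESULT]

                                                     
                                                     
                                                     
━━━━━━━━━━━━━━━━━━━┓                                 
r                  ┃━━━━━━━━━━━━━━━━━━━━━━━━━━━━━━━┓ 
───────────────────┨endarWidget                    ┃ 
.♣.................┃───────────────────────────────┨ 
.♣.................┃       February 2021           ┃ 
...................┃u We Th Fr Sa Su               ┃ 
...................┃2*  3  4  5  6  7              ┃ 
...................┃9 10* 11 12 13 14              ┃ 
...@...............┃16 17 18* 19 20 21             ┃ 
...................┃3 24 25 26 27 28               ┃ 
...................┃                               ┃ 
...................┃                               ┃ 
...................┃                               ┃ 
━━━━━━━━━━━━━━━━━━━┛━━━━━━━━━━━━━━━━━━━━━━━━━━━━━━━┛ 
                                                     
                                                     


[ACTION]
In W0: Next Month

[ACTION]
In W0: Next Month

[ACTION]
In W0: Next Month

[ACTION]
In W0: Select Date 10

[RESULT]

                                                     
                                                     
                                                     
━━━━━━━━━━━━━━━━━━━┓                                 
r                  ┃━━━━━━━━━━━━━━━━━━━━━━━━━━━━━━━┓ 
───────────────────┨endarWidget                    ┃ 
.♣.................┃───────────────────────────────┨ 
.♣.................┃          May 2021             ┃ 
...................┃u We Th Fr Sa Su               ┃ 
...................┃            1  2               ┃ 
...................┃4  5  6  7  8  9               ┃ 
...@...............┃ 11 12 13 14 15 16             ┃ 
...................┃8 19 20 21 22 23               ┃ 
...................┃5 26 27 28 29 30               ┃ 
...................┃                               ┃ 
...................┃                               ┃ 
━━━━━━━━━━━━━━━━━━━┛━━━━━━━━━━━━━━━━━━━━━━━━━━━━━━━┛ 
                                                     
                                                     


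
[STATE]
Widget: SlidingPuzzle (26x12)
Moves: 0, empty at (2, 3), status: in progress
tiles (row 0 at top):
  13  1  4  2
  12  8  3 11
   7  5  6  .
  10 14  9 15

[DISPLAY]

┌────┬────┬────┬────┐     
│ 13 │  1 │  4 │  2 │     
├────┼────┼────┼────┤     
│ 12 │  8 │  3 │ 11 │     
├────┼────┼────┼────┤     
│  7 │  5 │  6 │    │     
├────┼────┼────┼────┤     
│ 10 │ 14 │  9 │ 15 │     
└────┴────┴────┴────┘     
Moves: 0                  
                          
                          


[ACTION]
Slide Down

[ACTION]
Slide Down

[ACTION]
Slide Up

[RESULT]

┌────┬────┬────┬────┐     
│ 13 │  1 │  4 │  2 │     
├────┼────┼────┼────┤     
│ 12 │  8 │  3 │    │     
├────┼────┼────┼────┤     
│  7 │  5 │  6 │ 11 │     
├────┼────┼────┼────┤     
│ 10 │ 14 │  9 │ 15 │     
└────┴────┴────┴────┘     
Moves: 3                  
                          
                          


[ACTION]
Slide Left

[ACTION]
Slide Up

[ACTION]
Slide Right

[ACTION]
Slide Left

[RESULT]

┌────┬────┬────┬────┐     
│ 13 │  1 │  4 │  2 │     
├────┼────┼────┼────┤     
│ 12 │  8 │  3 │ 11 │     
├────┼────┼────┼────┤     
│  7 │  5 │  6 │    │     
├────┼────┼────┼────┤     
│ 10 │ 14 │  9 │ 15 │     
└────┴────┴────┴────┘     
Moves: 6                  
                          
                          


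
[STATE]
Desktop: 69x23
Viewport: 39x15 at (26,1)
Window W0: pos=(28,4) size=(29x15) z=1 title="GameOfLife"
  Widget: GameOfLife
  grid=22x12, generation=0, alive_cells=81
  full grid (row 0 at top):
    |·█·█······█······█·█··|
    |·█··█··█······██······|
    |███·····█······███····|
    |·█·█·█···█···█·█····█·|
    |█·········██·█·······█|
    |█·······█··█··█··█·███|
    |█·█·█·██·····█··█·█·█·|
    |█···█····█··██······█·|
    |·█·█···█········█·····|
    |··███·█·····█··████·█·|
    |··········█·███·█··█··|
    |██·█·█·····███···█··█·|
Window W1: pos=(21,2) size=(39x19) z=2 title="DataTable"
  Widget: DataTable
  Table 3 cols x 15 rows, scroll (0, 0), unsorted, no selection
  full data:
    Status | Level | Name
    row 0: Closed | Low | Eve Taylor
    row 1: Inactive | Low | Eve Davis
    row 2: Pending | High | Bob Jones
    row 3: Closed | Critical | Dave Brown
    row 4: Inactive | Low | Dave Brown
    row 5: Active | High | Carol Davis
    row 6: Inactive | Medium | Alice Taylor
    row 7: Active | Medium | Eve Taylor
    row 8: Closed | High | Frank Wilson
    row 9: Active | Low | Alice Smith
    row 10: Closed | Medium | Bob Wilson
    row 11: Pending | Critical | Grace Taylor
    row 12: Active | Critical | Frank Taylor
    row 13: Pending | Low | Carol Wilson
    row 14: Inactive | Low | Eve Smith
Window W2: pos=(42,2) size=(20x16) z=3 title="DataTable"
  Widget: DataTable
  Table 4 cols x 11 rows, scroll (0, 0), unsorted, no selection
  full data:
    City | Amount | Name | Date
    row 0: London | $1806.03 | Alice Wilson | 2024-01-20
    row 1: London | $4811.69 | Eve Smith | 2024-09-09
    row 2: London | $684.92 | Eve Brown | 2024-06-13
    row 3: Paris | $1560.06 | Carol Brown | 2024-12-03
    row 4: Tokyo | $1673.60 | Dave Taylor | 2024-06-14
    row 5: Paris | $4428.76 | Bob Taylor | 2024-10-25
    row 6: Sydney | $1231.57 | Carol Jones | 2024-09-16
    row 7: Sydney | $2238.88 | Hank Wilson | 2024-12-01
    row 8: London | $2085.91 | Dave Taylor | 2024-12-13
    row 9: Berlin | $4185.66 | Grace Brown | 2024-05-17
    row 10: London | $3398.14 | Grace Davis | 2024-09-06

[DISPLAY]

                                       
━━━━━━━━━━━━━━━━┏━━━━━━━━━━━━━━━━━━┓   
aTable          ┃ DataTable        ┃   
────────────────┠──────────────────┨   
us  │Level   │Na┃City  │Amount  │Na┃   
────┼────────┼──┃──────┼────────┼──┃   
ed  │Low     │Ev┃London│$1806.03│Al┃   
tive│Low     │Ev┃London│$4811.69│Ev┃   
ing │High    │Bo┃London│$684.92 │Ev┃   
ed  │Critical│Da┃Paris │$1560.06│Ca┃   
tive│Low     │Da┃Tokyo │$1673.60│Da┃   
ve  │High    │Ca┃Paris │$4428.76│Bo┃   
tive│Medium  │Al┃Sydney│$1231.57│Ca┃   
ve  │Medium  │Ev┃Sydney│$2238.88│Ha┃   
ed  │High    │Fr┃London│$2085.91│Da┃   


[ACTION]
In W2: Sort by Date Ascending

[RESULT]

                                       
━━━━━━━━━━━━━━━━┏━━━━━━━━━━━━━━━━━━┓   
aTable          ┃ DataTable        ┃   
────────────────┠──────────────────┨   
us  │Level   │Na┃City  │Amount  │Na┃   
────┼────────┼──┃──────┼────────┼──┃   
ed  │Low     │Ev┃London│$1806.03│Al┃   
tive│Low     │Ev┃Berlin│$4185.66│Gr┃   
ing │High    │Bo┃London│$684.92 │Ev┃   
ed  │Critical│Da┃Tokyo │$1673.60│Da┃   
tive│Low     │Da┃London│$3398.14│Gr┃   
ve  │High    │Ca┃London│$4811.69│Ev┃   
tive│Medium  │Al┃Sydney│$1231.57│Ca┃   
ve  │Medium  │Ev┃Paris │$4428.76│Bo┃   
ed  │High    │Fr┃Sydney│$2238.88│Ha┃   


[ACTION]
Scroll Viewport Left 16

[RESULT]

                                       
           ┏━━━━━━━━━━━━━━━━━━━━┏━━━━━━
           ┃ DataTable          ┃ DataT
           ┠────────────────────┠──────
           ┃Status  │Level   │Na┃City  
           ┃────────┼────────┼──┃──────
           ┃Closed  │Low     │Ev┃London
           ┃Inactive│Low     │Ev┃Berlin
           ┃Pending │High    │Bo┃London
           ┃Closed  │Critical│Da┃Tokyo 
           ┃Inactive│Low     │Da┃London
           ┃Active  │High    │Ca┃London
           ┃Inactive│Medium  │Al┃Sydney
           ┃Active  │Medium  │Ev┃Paris 
           ┃Closed  │High    │Fr┃Sydney


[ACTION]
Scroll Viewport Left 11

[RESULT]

                                       
                     ┏━━━━━━━━━━━━━━━━━
                     ┃ DataTable       
                     ┠─────────────────
                     ┃Status  │Level   
                     ┃────────┼────────
                     ┃Closed  │Low     
                     ┃Inactive│Low     
                     ┃Pending │High    
                     ┃Closed  │Critical
                     ┃Inactive│Low     
                     ┃Active  │High    
                     ┃Inactive│Medium  
                     ┃Active  │Medium  
                     ┃Closed  │High    


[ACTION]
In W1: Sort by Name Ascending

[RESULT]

                                       
                     ┏━━━━━━━━━━━━━━━━━
                     ┃ DataTable       
                     ┠─────────────────
                     ┃Status  │Level   
                     ┃────────┼────────
                     ┃Active  │Low     
                     ┃Inactive│Medium  
                     ┃Pending │High    
                     ┃Closed  │Medium  
                     ┃Active  │High    
                     ┃Pending │Low     
                     ┃Closed  │Critical
                     ┃Inactive│Low     
                     ┃Inactive│Low     


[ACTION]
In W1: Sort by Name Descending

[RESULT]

                                       
                     ┏━━━━━━━━━━━━━━━━━
                     ┃ DataTable       
                     ┠─────────────────
                     ┃Status  │Level   
                     ┃────────┼────────
                     ┃Pending │Critical
                     ┃Closed  │High    
                     ┃Active  │Critical
                     ┃Closed  │Low     
                     ┃Active  │Medium  
                     ┃Inactive│Low     
                     ┃Inactive│Low     
                     ┃Closed  │Critical
                     ┃Inactive│Low     


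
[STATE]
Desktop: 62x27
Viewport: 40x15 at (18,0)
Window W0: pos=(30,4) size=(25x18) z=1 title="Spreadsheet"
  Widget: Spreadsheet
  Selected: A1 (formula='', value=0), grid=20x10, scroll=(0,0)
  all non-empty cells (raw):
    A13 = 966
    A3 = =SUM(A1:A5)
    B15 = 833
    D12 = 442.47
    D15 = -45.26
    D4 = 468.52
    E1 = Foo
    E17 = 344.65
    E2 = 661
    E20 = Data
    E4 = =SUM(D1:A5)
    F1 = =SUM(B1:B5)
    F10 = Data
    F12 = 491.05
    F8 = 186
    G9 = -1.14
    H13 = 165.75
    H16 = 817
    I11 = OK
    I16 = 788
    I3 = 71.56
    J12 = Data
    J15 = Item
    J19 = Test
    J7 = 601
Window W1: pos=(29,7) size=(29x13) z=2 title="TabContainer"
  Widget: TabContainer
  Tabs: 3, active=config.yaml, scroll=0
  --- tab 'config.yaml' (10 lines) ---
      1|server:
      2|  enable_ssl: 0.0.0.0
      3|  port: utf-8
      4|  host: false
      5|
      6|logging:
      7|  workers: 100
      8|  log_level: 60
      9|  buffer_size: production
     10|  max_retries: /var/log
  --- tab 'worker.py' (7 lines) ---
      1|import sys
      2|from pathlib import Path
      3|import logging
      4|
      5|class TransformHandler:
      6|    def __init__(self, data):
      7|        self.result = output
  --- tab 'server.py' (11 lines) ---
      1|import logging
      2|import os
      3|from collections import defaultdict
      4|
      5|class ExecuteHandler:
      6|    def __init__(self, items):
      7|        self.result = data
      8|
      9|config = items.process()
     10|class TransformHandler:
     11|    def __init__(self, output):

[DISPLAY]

                                        
                                        
                                        
                                        
            ┏━━━━━━━━━━━━━━━━━━━━━━━┓   
            ┃ Spreadsheet           ┃   
            ┠───────────────────────┨   
           ┏━━━━━━━━━━━━━━━━━━━━━━━━━━━┓
           ┃ TabContainer              ┃
           ┠───────────────────────────┨
           ┃[config.yaml]│ worker.py │ ┃
           ┃───────────────────────────┃
           ┃server:                    ┃
           ┃  enable_ssl: 0.0.0.0      ┃
           ┃  port: utf-8              ┃


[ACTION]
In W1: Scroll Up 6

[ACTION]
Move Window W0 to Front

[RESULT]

                                        
                                        
                                        
                                        
            ┏━━━━━━━━━━━━━━━━━━━━━━━┓   
            ┃ Spreadsheet           ┃   
            ┠───────────────────────┨   
           ┏┃A1:                    ┃━━┓
           ┃┃       A       B       ┃  ┃
           ┠┃-----------------------┃──┨
           ┃┃  1      [0]       0   ┃│ ┃
           ┃┃  2        0       0   ┃──┃
           ┃┃  3 #CIRC!         0   ┃  ┃
           ┃┃  4        0       0   ┃  ┃
           ┃┃  5        0       0   ┃  ┃


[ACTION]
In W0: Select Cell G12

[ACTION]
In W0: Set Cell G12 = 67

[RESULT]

                                        
                                        
                                        
                                        
            ┏━━━━━━━━━━━━━━━━━━━━━━━┓   
            ┃ Spreadsheet           ┃   
            ┠───────────────────────┨   
           ┏┃G12: 67                ┃━━┓
           ┃┃       A       B       ┃  ┃
           ┠┃-----------------------┃──┨
           ┃┃  1        0       0   ┃│ ┃
           ┃┃  2        0       0   ┃──┃
           ┃┃  3 #CIRC!         0   ┃  ┃
           ┃┃  4        0       0   ┃  ┃
           ┃┃  5        0       0   ┃  ┃


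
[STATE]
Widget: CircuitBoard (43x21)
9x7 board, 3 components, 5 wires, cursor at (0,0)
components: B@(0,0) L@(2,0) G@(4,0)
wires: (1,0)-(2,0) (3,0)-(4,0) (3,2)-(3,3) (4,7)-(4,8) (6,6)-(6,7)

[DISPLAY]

   0 1 2 3 4 5 6 7 8                       
0  [B]                                     
                                           
1   ·                                      
    │                                      
2   L                                      
                                           
3   ·       · ─ ·                          
    │                                      
4   G                           · ─ ·      
                                           
5                                          
                                           
6                           · ─ ·          
Cursor: (0,0)                              
                                           
                                           
                                           
                                           
                                           
                                           


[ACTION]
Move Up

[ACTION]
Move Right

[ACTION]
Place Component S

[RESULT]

   0 1 2 3 4 5 6 7 8                       
0   B  [S]                                 
                                           
1   ·                                      
    │                                      
2   L                                      
                                           
3   ·       · ─ ·                          
    │                                      
4   G                           · ─ ·      
                                           
5                                          
                                           
6                           · ─ ·          
Cursor: (0,1)                              
                                           
                                           
                                           
                                           
                                           
                                           


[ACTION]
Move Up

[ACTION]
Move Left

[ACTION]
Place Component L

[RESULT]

   0 1 2 3 4 5 6 7 8                       
0  [L]  S                                  
                                           
1   ·                                      
    │                                      
2   L                                      
                                           
3   ·       · ─ ·                          
    │                                      
4   G                           · ─ ·      
                                           
5                                          
                                           
6                           · ─ ·          
Cursor: (0,0)                              
                                           
                                           
                                           
                                           
                                           
                                           


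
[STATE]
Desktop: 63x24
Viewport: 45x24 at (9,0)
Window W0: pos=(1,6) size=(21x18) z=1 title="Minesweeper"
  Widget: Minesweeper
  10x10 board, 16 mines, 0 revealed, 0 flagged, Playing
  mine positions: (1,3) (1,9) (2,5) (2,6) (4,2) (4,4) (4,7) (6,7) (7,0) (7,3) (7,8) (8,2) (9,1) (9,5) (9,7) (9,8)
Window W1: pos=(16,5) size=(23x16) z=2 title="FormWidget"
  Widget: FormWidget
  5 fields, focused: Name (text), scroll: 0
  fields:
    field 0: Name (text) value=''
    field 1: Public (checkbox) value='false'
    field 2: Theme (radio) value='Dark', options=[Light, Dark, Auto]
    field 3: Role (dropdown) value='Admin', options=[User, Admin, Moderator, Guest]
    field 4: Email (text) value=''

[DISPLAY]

                                             
                                             
                                             
                                             
                                             
       ┏━━━━━━━━━━━━━━━━━━━━━┓               
━━━━━━━┃ FormWidget          ┃               
eeper  ┠─────────────────────┨               
───────┃> Name:       [     ]┃               
■■■    ┃  Public:     [ ]    ┃               
■■■    ┃  Theme:      ( ) Lig┃               
■■■    ┃  Role:       [Admi▼]┃               
■■■    ┃  Email:      [     ]┃               
■■■    ┃                     ┃               
■■■    ┃                     ┃               
■■■    ┃                     ┃               
■■■    ┃                     ┃               
■■■    ┃                     ┃               
■■■    ┃                     ┃               
       ┃                     ┃               
       ┗━━━━━━━━━━━━━━━━━━━━━┛               
            ┃                                
            ┃                                
━━━━━━━━━━━━┛                                


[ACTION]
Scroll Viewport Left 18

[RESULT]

                                             
                                             
                                             
                                             
                                             
                ┏━━━━━━━━━━━━━━━━━━━━━┓      
 ┏━━━━━━━━━━━━━━┃ FormWidget          ┃      
 ┃ Minesweeper  ┠─────────────────────┨      
 ┠──────────────┃> Name:       [     ]┃      
 ┃■■■■■■■■■■    ┃  Public:     [ ]    ┃      
 ┃■■■■■■■■■■    ┃  Theme:      ( ) Lig┃      
 ┃■■■■■■■■■■    ┃  Role:       [Admi▼]┃      
 ┃■■■■■■■■■■    ┃  Email:      [     ]┃      
 ┃■■■■■■■■■■    ┃                     ┃      
 ┃■■■■■■■■■■    ┃                     ┃      
 ┃■■■■■■■■■■    ┃                     ┃      
 ┃■■■■■■■■■■    ┃                     ┃      
 ┃■■■■■■■■■■    ┃                     ┃      
 ┃■■■■■■■■■■    ┃                     ┃      
 ┃              ┃                     ┃      
 ┃              ┗━━━━━━━━━━━━━━━━━━━━━┛      
 ┃                   ┃                       
 ┃                   ┃                       
 ┗━━━━━━━━━━━━━━━━━━━┛                       


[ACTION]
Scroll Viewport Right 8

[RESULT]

                                             
                                             
                                             
                                             
                                             
        ┏━━━━━━━━━━━━━━━━━━━━━┓              
━━━━━━━━┃ FormWidget          ┃              
weeper  ┠─────────────────────┨              
────────┃> Name:       [     ]┃              
■■■■    ┃  Public:     [ ]    ┃              
■■■■    ┃  Theme:      ( ) Lig┃              
■■■■    ┃  Role:       [Admi▼]┃              
■■■■    ┃  Email:      [     ]┃              
■■■■    ┃                     ┃              
■■■■    ┃                     ┃              
■■■■    ┃                     ┃              
■■■■    ┃                     ┃              
■■■■    ┃                     ┃              
■■■■    ┃                     ┃              
        ┃                     ┃              
        ┗━━━━━━━━━━━━━━━━━━━━━┛              
             ┃                               
             ┃                               
━━━━━━━━━━━━━┛                               


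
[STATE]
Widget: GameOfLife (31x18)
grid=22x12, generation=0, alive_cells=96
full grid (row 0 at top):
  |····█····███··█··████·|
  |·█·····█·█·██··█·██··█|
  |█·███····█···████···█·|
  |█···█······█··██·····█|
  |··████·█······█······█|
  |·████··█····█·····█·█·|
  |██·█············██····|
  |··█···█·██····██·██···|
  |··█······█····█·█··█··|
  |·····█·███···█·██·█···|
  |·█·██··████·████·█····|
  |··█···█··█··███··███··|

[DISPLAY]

Gen: 0                         
····█····███··█··████·         
·█·····█·█·██··█·██··█         
█·███····█···████···█·         
█···█······█··██·····█         
··████·█······█······█         
·████··█····█·····█·█·         
██·█············██····         
··█···█·██····██·██···         
··█······█····█·█··█··         
·····█·███···█·██·█···         
·█·██··████·████·█····         
··█···█··█··███··███··         
                               
                               
                               
                               
                               


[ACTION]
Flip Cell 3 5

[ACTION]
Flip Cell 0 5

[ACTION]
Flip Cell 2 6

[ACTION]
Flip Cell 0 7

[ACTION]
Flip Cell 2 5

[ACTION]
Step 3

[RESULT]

Gen: 3                         
··█····██···█····████·         
·█·█··█··█·······████·         
·█·█··██████·███···██·         
···········███··█···█·         
······█······██·█··███         
··············█····███         
··██·····█····█████···         
··██······█···██······         
···████···█··██··█··█·         
····█·····█······█··█·         
·██····█·███····█··█··         
·········█······███···         
                               
                               
                               
                               
                               
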